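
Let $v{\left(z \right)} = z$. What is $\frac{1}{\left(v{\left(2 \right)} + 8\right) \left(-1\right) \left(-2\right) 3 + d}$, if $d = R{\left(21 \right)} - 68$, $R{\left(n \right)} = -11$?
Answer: $- \frac{1}{19} \approx -0.052632$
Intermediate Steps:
$d = -79$ ($d = -11 - 68 = -79$)
$\frac{1}{\left(v{\left(2 \right)} + 8\right) \left(-1\right) \left(-2\right) 3 + d} = \frac{1}{\left(2 + 8\right) \left(-1\right) \left(-2\right) 3 - 79} = \frac{1}{10 \cdot 2 \cdot 3 - 79} = \frac{1}{10 \cdot 6 - 79} = \frac{1}{60 - 79} = \frac{1}{-19} = - \frac{1}{19}$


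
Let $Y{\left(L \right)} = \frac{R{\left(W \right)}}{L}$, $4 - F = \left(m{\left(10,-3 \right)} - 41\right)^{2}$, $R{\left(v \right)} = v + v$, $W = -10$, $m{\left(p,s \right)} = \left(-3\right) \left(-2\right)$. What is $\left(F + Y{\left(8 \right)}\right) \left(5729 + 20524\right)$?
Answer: $- \frac{64241091}{2} \approx -3.2121 \cdot 10^{7}$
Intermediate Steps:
$m{\left(p,s \right)} = 6$
$R{\left(v \right)} = 2 v$
$F = -1221$ ($F = 4 - \left(6 - 41\right)^{2} = 4 - \left(-35\right)^{2} = 4 - 1225 = -1221$)
$Y{\left(L \right)} = - \frac{20}{L}$ ($Y{\left(L \right)} = \frac{2 \left(-10\right)}{L} = - \frac{20}{L}$)
$\left(F + Y{\left(8 \right)}\right) \left(5729 + 20524\right) = \left(-1221 - \frac{20}{8}\right) \left(5729 + 20524\right) = \left(-1221 - \frac{5}{2}\right) 26253 = \left(- \frac{2447}{2}\right) 26253 = - \frac{64241091}{2}$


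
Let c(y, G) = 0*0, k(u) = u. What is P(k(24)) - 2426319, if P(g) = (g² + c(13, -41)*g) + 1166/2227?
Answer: -5402128495/2227 ≈ -2.4257e+6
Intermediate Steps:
c(y, G) = 0
P(g) = 1166/2227 + g² (P(g) = (g² + 0*g) + 1166/2227 = (g² + 0) + 1166*(1/2227) = g² + 1166/2227 = 1166/2227 + g²)
P(k(24)) - 2426319 = (1166/2227 + 24²) - 2426319 = (1166/2227 + 576) - 2426319 = 1283918/2227 - 2426319 = -5402128495/2227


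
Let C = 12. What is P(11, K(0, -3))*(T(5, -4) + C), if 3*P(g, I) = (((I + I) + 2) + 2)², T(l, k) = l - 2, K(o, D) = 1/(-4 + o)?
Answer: 245/4 ≈ 61.250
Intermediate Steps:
T(l, k) = -2 + l
P(g, I) = (4 + 2*I)²/3 (P(g, I) = (((I + I) + 2) + 2)²/3 = ((2*I + 2) + 2)²/3 = ((2 + 2*I) + 2)²/3 = (4 + 2*I)²/3)
P(11, K(0, -3))*(T(5, -4) + C) = (4*(2 + 1/(-4 + 0))²/3)*((-2 + 5) + 12) = (4*(2 + 1/(-4))²/3)*(3 + 12) = (4*(2 - ¼)²/3)*15 = (4*(7/4)²/3)*15 = ((4/3)*(49/16))*15 = (49/12)*15 = 245/4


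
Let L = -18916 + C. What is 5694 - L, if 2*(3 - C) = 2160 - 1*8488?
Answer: 21443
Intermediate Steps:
C = 3167 (C = 3 - (2160 - 1*8488)/2 = 3 - (2160 - 8488)/2 = 3 - 1/2*(-6328) = 3 + 3164 = 3167)
L = -15749 (L = -18916 + 3167 = -15749)
5694 - L = 5694 - 1*(-15749) = 5694 + 15749 = 21443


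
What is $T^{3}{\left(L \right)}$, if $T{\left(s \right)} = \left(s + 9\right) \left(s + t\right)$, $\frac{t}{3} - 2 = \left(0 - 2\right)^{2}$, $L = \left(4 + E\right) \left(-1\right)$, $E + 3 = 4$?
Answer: $140608$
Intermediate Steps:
$E = 1$ ($E = -3 + 4 = 1$)
$L = -5$ ($L = \left(4 + 1\right) \left(-1\right) = 5 \left(-1\right) = -5$)
$t = 18$ ($t = 6 + 3 \left(0 - 2\right)^{2} = 6 + 3 \left(-2\right)^{2} = 6 + 3 \cdot 4 = 6 + 12 = 18$)
$T{\left(s \right)} = \left(9 + s\right) \left(18 + s\right)$ ($T{\left(s \right)} = \left(s + 9\right) \left(s + 18\right) = \left(9 + s\right) \left(18 + s\right)$)
$T^{3}{\left(L \right)} = \left(162 + \left(-5\right)^{2} + 27 \left(-5\right)\right)^{3} = \left(162 + 25 - 135\right)^{3} = 52^{3} = 140608$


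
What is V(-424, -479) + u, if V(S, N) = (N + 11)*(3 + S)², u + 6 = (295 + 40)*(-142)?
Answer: -82996364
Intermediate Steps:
u = -47576 (u = -6 + (295 + 40)*(-142) = -6 + 335*(-142) = -6 - 47570 = -47576)
V(S, N) = (3 + S)²*(11 + N) (V(S, N) = (11 + N)*(3 + S)² = (3 + S)²*(11 + N))
V(-424, -479) + u = (3 - 424)²*(11 - 479) - 47576 = (-421)²*(-468) - 47576 = 177241*(-468) - 47576 = -82948788 - 47576 = -82996364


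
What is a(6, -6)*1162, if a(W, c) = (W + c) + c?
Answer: -6972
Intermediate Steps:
a(W, c) = W + 2*c
a(6, -6)*1162 = (6 + 2*(-6))*1162 = (6 - 12)*1162 = -6*1162 = -6972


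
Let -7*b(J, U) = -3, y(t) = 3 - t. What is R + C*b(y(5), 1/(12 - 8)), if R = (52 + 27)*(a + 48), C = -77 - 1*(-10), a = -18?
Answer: 16389/7 ≈ 2341.3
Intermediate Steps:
b(J, U) = 3/7 (b(J, U) = -1/7*(-3) = 3/7)
C = -67 (C = -77 + 10 = -67)
R = 2370 (R = (52 + 27)*(-18 + 48) = 79*30 = 2370)
R + C*b(y(5), 1/(12 - 8)) = 2370 - 67*3/7 = 2370 - 201/7 = 16389/7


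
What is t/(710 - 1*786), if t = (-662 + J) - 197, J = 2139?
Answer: -320/19 ≈ -16.842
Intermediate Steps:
t = 1280 (t = (-662 + 2139) - 197 = 1477 - 197 = 1280)
t/(710 - 1*786) = 1280/(710 - 1*786) = 1280/(710 - 786) = 1280/(-76) = 1280*(-1/76) = -320/19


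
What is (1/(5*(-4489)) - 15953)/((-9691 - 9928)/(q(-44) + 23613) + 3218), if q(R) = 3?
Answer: -8456065070976/1705296335705 ≈ -4.9587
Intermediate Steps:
(1/(5*(-4489)) - 15953)/((-9691 - 9928)/(q(-44) + 23613) + 3218) = (1/(5*(-4489)) - 15953)/((-9691 - 9928)/(3 + 23613) + 3218) = (1/(-22445) - 15953)/(-19619/23616 + 3218) = (-1/22445 - 15953)/(-19619*1/23616 + 3218) = -358065086/(22445*(-19619/23616 + 3218)) = -358065086/(22445*75976669/23616) = -358065086/22445*23616/75976669 = -8456065070976/1705296335705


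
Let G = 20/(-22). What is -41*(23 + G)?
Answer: -9963/11 ≈ -905.73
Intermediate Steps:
G = -10/11 (G = 20*(-1/22) = -10/11 ≈ -0.90909)
-41*(23 + G) = -41*(23 - 10/11) = -41*243/11 = -9963/11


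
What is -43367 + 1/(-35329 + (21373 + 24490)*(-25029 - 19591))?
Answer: -88748067083764/2046442389 ≈ -43367.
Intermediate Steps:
-43367 + 1/(-35329 + (21373 + 24490)*(-25029 - 19591)) = -43367 + 1/(-35329 + 45863*(-44620)) = -43367 + 1/(-35329 - 2046407060) = -43367 + 1/(-2046442389) = -43367 - 1/2046442389 = -88748067083764/2046442389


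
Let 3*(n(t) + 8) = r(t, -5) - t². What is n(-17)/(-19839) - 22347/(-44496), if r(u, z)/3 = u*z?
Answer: 49355821/98084016 ≈ 0.50320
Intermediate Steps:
r(u, z) = 3*u*z (r(u, z) = 3*(u*z) = 3*u*z)
n(t) = -8 - 5*t - t²/3 (n(t) = -8 + (3*t*(-5) - t²)/3 = -8 + (-15*t - t²)/3 = -8 + (-t² - 15*t)/3 = -8 + (-5*t - t²/3) = -8 - 5*t - t²/3)
n(-17)/(-19839) - 22347/(-44496) = (-8 - 5*(-17) - ⅓*(-17)²)/(-19839) - 22347/(-44496) = (-8 + 85 - ⅓*289)*(-1/19839) - 22347*(-1/44496) = (-8 + 85 - 289/3)*(-1/19839) + 2483/4944 = -58/3*(-1/19839) + 2483/4944 = 58/59517 + 2483/4944 = 49355821/98084016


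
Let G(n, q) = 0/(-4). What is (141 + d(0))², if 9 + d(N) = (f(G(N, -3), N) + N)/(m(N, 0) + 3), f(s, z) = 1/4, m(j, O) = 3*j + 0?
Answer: 2512225/144 ≈ 17446.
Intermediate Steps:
G(n, q) = 0 (G(n, q) = 0*(-¼) = 0)
m(j, O) = 3*j
f(s, z) = ¼
d(N) = -9 + (¼ + N)/(3 + 3*N) (d(N) = -9 + (¼ + N)/(3*N + 3) = -9 + (¼ + N)/(3 + 3*N))
(141 + d(0))² = (141 + (-107 - 104*0)/(12*(1 + 0)))² = (141 + (1/12)*(-107 + 0)/1)² = (141 + (1/12)*1*(-107))² = (141 - 107/12)² = (1585/12)² = 2512225/144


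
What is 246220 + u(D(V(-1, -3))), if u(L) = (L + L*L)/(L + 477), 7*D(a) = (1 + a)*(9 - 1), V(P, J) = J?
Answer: 5727323564/23261 ≈ 2.4622e+5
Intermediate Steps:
D(a) = 8/7 + 8*a/7 (D(a) = ((1 + a)*(9 - 1))/7 = ((1 + a)*8)/7 = (8 + 8*a)/7 = 8/7 + 8*a/7)
u(L) = (L + L²)/(477 + L)
246220 + u(D(V(-1, -3))) = 246220 + (8/7 + (8/7)*(-3))*(1 + (8/7 + (8/7)*(-3)))/(477 + (8/7 + (8/7)*(-3))) = 246220 + (8/7 - 24/7)*(1 + (8/7 - 24/7))/(477 + (8/7 - 24/7)) = 246220 - 16*(1 - 16/7)/(7*(477 - 16/7)) = 246220 - 16/7*(-9/7)/3323/7 = 246220 - 16/7*7/3323*(-9/7) = 246220 + 144/23261 = 5727323564/23261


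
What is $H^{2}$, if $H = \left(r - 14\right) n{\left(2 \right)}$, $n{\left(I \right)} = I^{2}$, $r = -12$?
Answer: $10816$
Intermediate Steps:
$H = -104$ ($H = \left(-12 - 14\right) 2^{2} = \left(-26\right) 4 = -104$)
$H^{2} = \left(-104\right)^{2} = 10816$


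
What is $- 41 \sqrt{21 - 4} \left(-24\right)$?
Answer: $984 \sqrt{17} \approx 4057.1$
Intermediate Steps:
$- 41 \sqrt{21 - 4} \left(-24\right) = - 41 \sqrt{17} \left(-24\right) = 984 \sqrt{17}$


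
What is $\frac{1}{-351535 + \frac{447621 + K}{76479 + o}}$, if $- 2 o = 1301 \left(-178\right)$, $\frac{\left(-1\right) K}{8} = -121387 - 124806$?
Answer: $- \frac{192268}{67586514215} \approx -2.8448 \cdot 10^{-6}$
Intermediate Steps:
$K = 1969544$ ($K = - 8 \left(-121387 - 124806\right) = \left(-8\right) \left(-246193\right) = 1969544$)
$o = 115789$ ($o = - \frac{1301 \left(-178\right)}{2} = \left(- \frac{1}{2}\right) \left(-231578\right) = 115789$)
$\frac{1}{-351535 + \frac{447621 + K}{76479 + o}} = \frac{1}{-351535 + \frac{447621 + 1969544}{76479 + 115789}} = \frac{1}{-351535 + \frac{2417165}{192268}} = \frac{1}{- \frac{67586514215}{192268}} = - \frac{192268}{67586514215}$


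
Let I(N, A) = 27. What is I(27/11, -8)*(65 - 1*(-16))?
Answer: 2187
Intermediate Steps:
I(27/11, -8)*(65 - 1*(-16)) = 27*(65 - 1*(-16)) = 27*(65 + 16) = 27*81 = 2187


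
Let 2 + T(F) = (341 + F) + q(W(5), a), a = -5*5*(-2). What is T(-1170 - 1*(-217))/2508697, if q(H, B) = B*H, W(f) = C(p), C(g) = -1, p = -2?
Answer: -664/2508697 ≈ -0.00026468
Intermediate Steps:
a = 50 (a = -25*(-2) = 50)
W(f) = -1
T(F) = 289 + F (T(F) = -2 + ((341 + F) + 50*(-1)) = -2 + ((341 + F) - 50) = -2 + (291 + F) = 289 + F)
T(-1170 - 1*(-217))/2508697 = (289 + (-1170 - 1*(-217)))/2508697 = (289 + (-1170 + 217))*(1/2508697) = (289 - 953)*(1/2508697) = -664*1/2508697 = -664/2508697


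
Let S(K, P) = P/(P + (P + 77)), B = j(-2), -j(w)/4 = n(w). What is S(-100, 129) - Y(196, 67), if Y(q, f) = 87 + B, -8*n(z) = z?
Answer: -28681/335 ≈ -85.615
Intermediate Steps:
n(z) = -z/8
j(w) = w/2 (j(w) = -(-1)*w/2 = w/2)
B = -1 (B = (½)*(-2) = -1)
S(K, P) = P/(77 + 2*P) (S(K, P) = P/(P + (77 + P)) = P/(77 + 2*P))
Y(q, f) = 86 (Y(q, f) = 87 - 1 = 86)
S(-100, 129) - Y(196, 67) = 129/(77 + 2*129) - 1*86 = 129/(77 + 258) - 86 = 129/335 - 86 = -28681/335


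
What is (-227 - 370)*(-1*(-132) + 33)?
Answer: -98505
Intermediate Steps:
(-227 - 370)*(-1*(-132) + 33) = -597*(132 + 33) = -597*165 = -98505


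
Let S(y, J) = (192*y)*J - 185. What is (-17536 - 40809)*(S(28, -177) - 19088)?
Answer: 56642784625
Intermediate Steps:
S(y, J) = -185 + 192*J*y (S(y, J) = 192*J*y - 185 = -185 + 192*J*y)
(-17536 - 40809)*(S(28, -177) - 19088) = (-17536 - 40809)*((-185 + 192*(-177)*28) - 19088) = -58345*((-185 - 951552) - 19088) = -58345*(-951737 - 19088) = -58345*(-970825) = 56642784625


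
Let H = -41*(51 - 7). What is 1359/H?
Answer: -1359/1804 ≈ -0.75333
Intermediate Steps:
H = -1804 (H = -41*44 = -1804)
1359/H = 1359/(-1804) = 1359*(-1/1804) = -1359/1804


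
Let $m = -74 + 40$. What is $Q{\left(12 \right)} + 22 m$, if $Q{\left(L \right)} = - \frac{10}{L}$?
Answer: $- \frac{4493}{6} \approx -748.83$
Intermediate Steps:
$m = -34$
$Q{\left(12 \right)} + 22 m = - \frac{10}{12} + 22 \left(-34\right) = \left(-10\right) \frac{1}{12} - 748 = - \frac{5}{6} - 748 = - \frac{4493}{6}$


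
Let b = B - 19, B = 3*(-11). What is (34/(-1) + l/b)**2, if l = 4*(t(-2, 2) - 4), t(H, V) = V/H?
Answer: 190969/169 ≈ 1130.0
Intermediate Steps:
B = -33
b = -52 (b = -33 - 19 = -52)
l = -20 (l = 4*(2/(-2) - 4) = 4*(2*(-1/2) - 4) = 4*(-1 - 4) = 4*(-5) = -20)
(34/(-1) + l/b)**2 = (34/(-1) - 20/(-52))**2 = (34*(-1) - 20*(-1/52))**2 = (-34 + 5/13)**2 = (-437/13)**2 = 190969/169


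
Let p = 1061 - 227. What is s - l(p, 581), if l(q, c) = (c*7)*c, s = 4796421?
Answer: 2433494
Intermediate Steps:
p = 834
l(q, c) = 7*c² (l(q, c) = (7*c)*c = 7*c²)
s - l(p, 581) = 4796421 - 7*581² = 4796421 - 7*337561 = 4796421 - 1*2362927 = 4796421 - 2362927 = 2433494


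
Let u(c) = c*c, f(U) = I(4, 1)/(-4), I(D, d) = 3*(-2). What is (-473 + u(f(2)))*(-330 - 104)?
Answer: 408611/2 ≈ 2.0431e+5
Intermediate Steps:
I(D, d) = -6
f(U) = 3/2 (f(U) = -6/(-4) = -6*(-1/4) = 3/2)
u(c) = c**2
(-473 + u(f(2)))*(-330 - 104) = (-473 + (3/2)**2)*(-330 - 104) = (-473 + 9/4)*(-434) = -1883/4*(-434) = 408611/2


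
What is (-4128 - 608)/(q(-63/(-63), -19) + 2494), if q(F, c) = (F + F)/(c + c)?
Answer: -89984/47385 ≈ -1.8990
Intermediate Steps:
q(F, c) = F/c (q(F, c) = (2*F)/((2*c)) = (2*F)*(1/(2*c)) = F/c)
(-4128 - 608)/(q(-63/(-63), -19) + 2494) = (-4128 - 608)/(-63/(-63)/(-19) + 2494) = -4736/(-63*(-1/63)*(-1/19) + 2494) = -4736/(1*(-1/19) + 2494) = -4736/(-1/19 + 2494) = -4736/47385/19 = -4736*19/47385 = -89984/47385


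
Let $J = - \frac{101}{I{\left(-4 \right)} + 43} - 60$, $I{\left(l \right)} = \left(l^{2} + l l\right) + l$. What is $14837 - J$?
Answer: $\frac{1057788}{71} \approx 14898.0$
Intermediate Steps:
$I{\left(l \right)} = l + 2 l^{2}$ ($I{\left(l \right)} = \left(l^{2} + l^{2}\right) + l = 2 l^{2} + l = l + 2 l^{2}$)
$J = - \frac{4361}{71}$ ($J = - \frac{101}{- 4 \left(1 + 2 \left(-4\right)\right) + 43} - 60 = - \frac{101}{- 4 \left(1 - 8\right) + 43} - 60 = - \frac{101}{\left(-4\right) \left(-7\right) + 43} - 60 = - \frac{101}{28 + 43} - 60 = - \frac{101}{71} - 60 = - \frac{4361}{71} \approx -61.423$)
$14837 - J = 14837 - - \frac{4361}{71} = 14837 + \frac{4361}{71} = \frac{1057788}{71}$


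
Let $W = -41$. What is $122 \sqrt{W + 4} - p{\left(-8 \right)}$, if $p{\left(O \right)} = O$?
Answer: $8 + 122 i \sqrt{37} \approx 8.0 + 742.1 i$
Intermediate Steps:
$122 \sqrt{W + 4} - p{\left(-8 \right)} = 122 \sqrt{-41 + 4} - -8 = 122 \sqrt{-37} + 8 = 122 i \sqrt{37} + 8 = 8 + 122 i \sqrt{37}$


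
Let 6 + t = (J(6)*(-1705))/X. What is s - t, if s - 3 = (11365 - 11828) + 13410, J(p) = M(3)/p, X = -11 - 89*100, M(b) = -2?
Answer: 346354453/26733 ≈ 12956.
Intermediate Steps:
X = -8911 (X = -11 - 8900 = -8911)
J(p) = -2/p
t = -162103/26733 (t = -6 + (-2/6*(-1705))/(-8911) = -6 + (-2*1/6*(-1705))*(-1/8911) = -6 - 1/3*(-1705)*(-1/8911) = -6 + (1705/3)*(-1/8911) = -6 - 1705/26733 = -162103/26733 ≈ -6.0638)
s = 12950 (s = 3 + ((11365 - 11828) + 13410) = 3 + (-463 + 13410) = 3 + 12947 = 12950)
s - t = 12950 - 1*(-162103/26733) = 12950 + 162103/26733 = 346354453/26733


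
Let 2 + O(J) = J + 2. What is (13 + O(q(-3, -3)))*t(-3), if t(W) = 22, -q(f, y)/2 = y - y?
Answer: 286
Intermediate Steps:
q(f, y) = 0 (q(f, y) = -2*(y - y) = -2*0 = 0)
O(J) = J (O(J) = -2 + (J + 2) = -2 + (2 + J) = J)
(13 + O(q(-3, -3)))*t(-3) = (13 + 0)*22 = 13*22 = 286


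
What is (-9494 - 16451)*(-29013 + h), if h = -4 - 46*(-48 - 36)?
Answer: 652594585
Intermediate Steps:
h = 3860 (h = -4 - 46*(-84) = -4 + 3864 = 3860)
(-9494 - 16451)*(-29013 + h) = (-9494 - 16451)*(-29013 + 3860) = -25945*(-25153) = 652594585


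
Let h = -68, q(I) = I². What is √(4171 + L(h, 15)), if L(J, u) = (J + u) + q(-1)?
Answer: √4119 ≈ 64.179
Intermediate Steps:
L(J, u) = 1 + J + u (L(J, u) = (J + u) + (-1)² = (J + u) + 1 = 1 + J + u)
√(4171 + L(h, 15)) = √(4171 + (1 - 68 + 15)) = √(4171 - 52) = √4119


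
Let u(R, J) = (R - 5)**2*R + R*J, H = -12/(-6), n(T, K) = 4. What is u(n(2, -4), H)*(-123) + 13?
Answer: -1463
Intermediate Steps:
H = 2 (H = -12*(-1/6) = 2)
u(R, J) = J*R + R*(-5 + R)**2 (u(R, J) = (-5 + R)**2*R + J*R = R*(-5 + R)**2 + J*R = J*R + R*(-5 + R)**2)
u(n(2, -4), H)*(-123) + 13 = (4*(2 + (-5 + 4)**2))*(-123) + 13 = (4*(2 + (-1)**2))*(-123) + 13 = (4*(2 + 1))*(-123) + 13 = (4*3)*(-123) + 13 = 12*(-123) + 13 = -1476 + 13 = -1463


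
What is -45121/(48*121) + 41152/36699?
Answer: -472294921/71049264 ≈ -6.6474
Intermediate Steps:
-45121/(48*121) + 41152/36699 = -45121/5808 + 41152*(1/36699) = -45121*1/5808 + 41152/36699 = -45121/5808 + 41152/36699 = -472294921/71049264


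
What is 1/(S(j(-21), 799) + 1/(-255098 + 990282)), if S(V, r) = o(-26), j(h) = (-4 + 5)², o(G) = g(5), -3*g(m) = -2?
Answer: 2205552/1470371 ≈ 1.5000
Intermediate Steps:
g(m) = ⅔ (g(m) = -⅓*(-2) = ⅔)
o(G) = ⅔
j(h) = 1 (j(h) = 1² = 1)
S(V, r) = ⅔
1/(S(j(-21), 799) + 1/(-255098 + 990282)) = 1/(⅔ + 1/(-255098 + 990282)) = 1/(⅔ + 1/735184) = 1/(1470371/2205552) = 2205552/1470371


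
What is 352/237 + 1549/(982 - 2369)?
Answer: 121111/328719 ≈ 0.36843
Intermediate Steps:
352/237 + 1549/(982 - 2369) = 352*(1/237) + 1549/(-1387) = 352/237 + 1549*(-1/1387) = 352/237 - 1549/1387 = 121111/328719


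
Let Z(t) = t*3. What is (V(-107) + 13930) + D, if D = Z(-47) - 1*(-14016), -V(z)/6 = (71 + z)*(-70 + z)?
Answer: -10427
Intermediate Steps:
V(z) = -6*(-70 + z)*(71 + z) (V(z) = -6*(71 + z)*(-70 + z) = -6*(-70 + z)*(71 + z))
Z(t) = 3*t
D = 13875 (D = 3*(-47) - 1*(-14016) = -141 + 14016 = 13875)
(V(-107) + 13930) + D = ((29820 - 6*(-107) - 6*(-107)²) + 13930) + 13875 = ((29820 + 642 - 6*11449) + 13930) + 13875 = ((29820 + 642 - 68694) + 13930) + 13875 = (-38232 + 13930) + 13875 = -24302 + 13875 = -10427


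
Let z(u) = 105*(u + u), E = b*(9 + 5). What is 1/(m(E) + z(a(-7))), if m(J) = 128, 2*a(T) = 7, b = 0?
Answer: 1/863 ≈ 0.0011587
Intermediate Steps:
a(T) = 7/2 (a(T) = (½)*7 = 7/2)
E = 0 (E = 0*(9 + 5) = 0*14 = 0)
z(u) = 210*u (z(u) = 105*(2*u) = 210*u)
1/(m(E) + z(a(-7))) = 1/(128 + 210*(7/2)) = 1/(128 + 735) = 1/863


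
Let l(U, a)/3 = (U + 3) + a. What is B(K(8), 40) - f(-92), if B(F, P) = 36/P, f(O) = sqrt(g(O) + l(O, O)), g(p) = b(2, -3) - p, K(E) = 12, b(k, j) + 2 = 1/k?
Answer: 9/10 - I*sqrt(1810)/2 ≈ 0.9 - 21.272*I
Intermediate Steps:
l(U, a) = 9 + 3*U + 3*a (l(U, a) = 3*((U + 3) + a) = 3*((3 + U) + a) = 3*(3 + U + a) = 9 + 3*U + 3*a)
b(k, j) = -2 + 1/k
g(p) = -3/2 - p (g(p) = (-2 + 1/2) - p = -3/2 - p)
f(O) = sqrt(15/2 + 5*O) (f(O) = sqrt((-3/2 - O) + (9 + 3*O + 3*O)) = sqrt((-3/2 - O) + (9 + 6*O)) = sqrt(15/2 + 5*O))
B(K(8), 40) - f(-92) = 36/40 - sqrt(30 + 20*(-92))/2 = 36*(1/40) - sqrt(30 - 1840)/2 = 9/10 - sqrt(-1810)/2 = 9/10 - I*sqrt(1810)/2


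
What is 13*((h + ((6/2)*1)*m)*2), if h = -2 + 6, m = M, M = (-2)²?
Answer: 416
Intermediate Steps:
M = 4
m = 4
h = 4
13*((h + ((6/2)*1)*m)*2) = 13*((4 + ((6/2)*1)*4)*2) = 13*((4 + ((6*(½))*1)*4)*2) = 13*((4 + (3*1)*4)*2) = 13*((4 + 3*4)*2) = 13*((4 + 12)*2) = 13*(16*2) = 13*32 = 416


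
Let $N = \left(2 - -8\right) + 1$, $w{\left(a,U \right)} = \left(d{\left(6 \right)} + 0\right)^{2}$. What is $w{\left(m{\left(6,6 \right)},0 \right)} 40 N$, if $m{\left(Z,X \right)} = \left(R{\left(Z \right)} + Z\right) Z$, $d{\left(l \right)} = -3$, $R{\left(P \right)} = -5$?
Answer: $3960$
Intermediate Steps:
$m{\left(Z,X \right)} = Z \left(-5 + Z\right)$ ($m{\left(Z,X \right)} = \left(-5 + Z\right) Z = Z \left(-5 + Z\right)$)
$w{\left(a,U \right)} = 9$ ($w{\left(a,U \right)} = \left(-3 + 0\right)^{2} = \left(-3\right)^{2} = 9$)
$N = 11$ ($N = \left(2 + 8\right) + 1 = 10 + 1 = 11$)
$w{\left(m{\left(6,6 \right)},0 \right)} 40 N = 9 \cdot 40 \cdot 11 = 360 \cdot 11 = 3960$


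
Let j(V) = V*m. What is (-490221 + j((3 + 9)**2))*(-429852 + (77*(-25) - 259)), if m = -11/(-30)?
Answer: 1058851542276/5 ≈ 2.1177e+11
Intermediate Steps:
m = 11/30 (m = -11*(-1/30) = 11/30 ≈ 0.36667)
j(V) = 11*V/30 (j(V) = V*(11/30) = 11*V/30)
(-490221 + j((3 + 9)**2))*(-429852 + (77*(-25) - 259)) = (-490221 + 11*(3 + 9)**2/30)*(-429852 + (77*(-25) - 259)) = (-490221 + (11/30)*12**2)*(-429852 + (-1925 - 259)) = (-490221 + (11/30)*144)*(-429852 - 2184) = (-490221 + 264/5)*(-432036) = -2450841/5*(-432036) = 1058851542276/5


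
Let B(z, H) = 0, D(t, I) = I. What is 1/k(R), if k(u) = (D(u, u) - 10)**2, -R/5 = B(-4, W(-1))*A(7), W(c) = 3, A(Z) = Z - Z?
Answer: 1/100 ≈ 0.010000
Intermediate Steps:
A(Z) = 0
R = 0 (R = -0*0 = -5*0 = 0)
k(u) = (-10 + u)**2 (k(u) = (u - 10)**2 = (-10 + u)**2)
1/k(R) = 1/((-10 + 0)**2) = 1/((-10)**2) = 1/100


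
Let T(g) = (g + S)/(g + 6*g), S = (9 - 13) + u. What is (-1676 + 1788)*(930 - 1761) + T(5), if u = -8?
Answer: -465361/5 ≈ -93072.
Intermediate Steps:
S = -12 (S = (9 - 13) - 8 = -4 - 8 = -12)
T(g) = (-12 + g)/(7*g) (T(g) = (g - 12)/(g + 6*g) = (-12 + g)/((7*g)) = (-12 + g)*(1/(7*g)) = (-12 + g)/(7*g))
(-1676 + 1788)*(930 - 1761) + T(5) = (-1676 + 1788)*(930 - 1761) + (1/7)*(-12 + 5)/5 = 112*(-831) + (1/7)*(1/5)*(-7) = -93072 - 1/5 = -465361/5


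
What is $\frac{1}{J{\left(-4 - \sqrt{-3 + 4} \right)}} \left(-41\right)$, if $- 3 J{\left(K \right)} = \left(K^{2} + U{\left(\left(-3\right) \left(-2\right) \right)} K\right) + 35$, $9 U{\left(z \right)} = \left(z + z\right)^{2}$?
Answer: $- \frac{123}{20} \approx -6.15$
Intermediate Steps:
$U{\left(z \right)} = \frac{4 z^{2}}{9}$ ($U{\left(z \right)} = \frac{\left(z + z\right)^{2}}{9} = \frac{\left(2 z\right)^{2}}{9} = \frac{4 z^{2}}{9}$)
$J{\left(K \right)} = - \frac{35}{3} - \frac{16 K}{3} - \frac{K^{2}}{3}$ ($J{\left(K \right)} = - \frac{\left(K^{2} + \frac{4 \left(\left(-3\right) \left(-2\right)\right)^{2}}{9} K\right) + 35}{3} = - \frac{\left(K^{2} + \frac{4 \cdot 6^{2}}{9} K\right) + 35}{3} = - \frac{\left(K^{2} + \frac{4}{9} \cdot 36 K\right) + 35}{3} = - \frac{\left(K^{2} + 16 K\right) + 35}{3} = - \frac{35 + K^{2} + 16 K}{3} = - \frac{35}{3} - \frac{16 K}{3} - \frac{K^{2}}{3}$)
$\frac{1}{J{\left(-4 - \sqrt{-3 + 4} \right)}} \left(-41\right) = \frac{1}{- \frac{35}{3} - \frac{16 \left(-4 - \sqrt{-3 + 4}\right)}{3} - \frac{\left(-4 - \sqrt{-3 + 4}\right)^{2}}{3}} \left(-41\right) = \frac{1}{- \frac{35}{3} - \frac{16 \left(-4 - \sqrt{1}\right)}{3} - \frac{\left(-4 - \sqrt{1}\right)^{2}}{3}} \left(-41\right) = \frac{1}{- \frac{35}{3} - \frac{16 \left(-4 - 1\right)}{3} - \frac{\left(-4 - 1\right)^{2}}{3}} \left(-41\right) = \frac{1}{- \frac{35}{3} - - \frac{80}{3} - \frac{\left(-5\right)^{2}}{3}} \left(-41\right) = \frac{1}{- \frac{35}{3} + \frac{80}{3} - \frac{25}{3}} \left(-41\right) = \frac{1}{\frac{20}{3}} \left(-41\right) = \frac{3}{20} \left(-41\right) = - \frac{123}{20}$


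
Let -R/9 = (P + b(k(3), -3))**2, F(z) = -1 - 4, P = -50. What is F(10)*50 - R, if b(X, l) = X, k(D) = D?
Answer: 19631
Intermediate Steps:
F(z) = -5
R = -19881 (R = -9*(-50 + 3)**2 = -9*(-47)**2 = -9*2209 = -19881)
F(10)*50 - R = -5*50 - 1*(-19881) = -250 + 19881 = 19631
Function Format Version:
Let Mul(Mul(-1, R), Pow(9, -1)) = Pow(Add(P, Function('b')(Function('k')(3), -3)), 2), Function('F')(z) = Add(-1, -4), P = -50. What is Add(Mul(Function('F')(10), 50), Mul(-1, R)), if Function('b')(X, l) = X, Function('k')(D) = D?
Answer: 19631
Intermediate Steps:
Function('F')(z) = -5
R = -19881 (R = Mul(-9, Pow(Add(-50, 3), 2)) = Mul(-9, Pow(-47, 2)) = Mul(-9, 2209) = -19881)
Add(Mul(Function('F')(10), 50), Mul(-1, R)) = Add(Mul(-5, 50), Mul(-1, -19881)) = Add(-250, 19881) = 19631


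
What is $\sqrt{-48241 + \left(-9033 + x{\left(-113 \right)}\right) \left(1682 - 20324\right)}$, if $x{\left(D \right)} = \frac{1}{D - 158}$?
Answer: $\frac{\sqrt{12363426157727}}{271} \approx 12975.0$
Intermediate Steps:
$x{\left(D \right)} = \frac{1}{-158 + D}$
$\sqrt{-48241 + \left(-9033 + x{\left(-113 \right)}\right) \left(1682 - 20324\right)} = \sqrt{-48241 + \left(-9033 + \frac{1}{-158 - 113}\right) \left(1682 - 20324\right)} = \sqrt{-48241 + \left(-9033 + \frac{1}{-271}\right) \left(-18642\right)} = \sqrt{-48241 + \left(-9033 - \frac{1}{271}\right) \left(-18642\right)} = \sqrt{-48241 - - \frac{45634572048}{271}} = \sqrt{-48241 + \frac{45634572048}{271}} = \sqrt{\frac{45621498737}{271}} = \frac{\sqrt{12363426157727}}{271}$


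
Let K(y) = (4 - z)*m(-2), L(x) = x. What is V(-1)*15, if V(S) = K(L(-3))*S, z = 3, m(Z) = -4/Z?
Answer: -30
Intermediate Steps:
K(y) = 2 (K(y) = (4 - 1*3)*(-4/(-2)) = (4 - 3)*(-4*(-1/2)) = 1*2 = 2)
V(S) = 2*S
V(-1)*15 = (2*(-1))*15 = -2*15 = -30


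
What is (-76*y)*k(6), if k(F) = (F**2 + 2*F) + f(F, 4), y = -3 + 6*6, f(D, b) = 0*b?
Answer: -120384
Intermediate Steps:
f(D, b) = 0
y = 33 (y = -3 + 36 = 33)
k(F) = F**2 + 2*F (k(F) = (F**2 + 2*F) + 0 = F**2 + 2*F)
(-76*y)*k(6) = (-76*33)*(6*(2 + 6)) = -15048*8 = -2508*48 = -120384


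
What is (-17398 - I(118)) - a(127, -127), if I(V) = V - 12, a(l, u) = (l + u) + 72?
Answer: -17576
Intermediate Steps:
a(l, u) = 72 + l + u
I(V) = -12 + V
(-17398 - I(118)) - a(127, -127) = (-17398 - (-12 + 118)) - (72 + 127 - 127) = (-17398 - 1*106) - 1*72 = (-17398 - 106) - 72 = -17504 - 72 = -17576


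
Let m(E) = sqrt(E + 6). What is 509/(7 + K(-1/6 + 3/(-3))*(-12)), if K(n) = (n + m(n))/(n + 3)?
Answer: 901439/865 + 67188*sqrt(174)/865 ≈ 2066.7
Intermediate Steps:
m(E) = sqrt(6 + E)
K(n) = (n + sqrt(6 + n))/(3 + n) (K(n) = (n + sqrt(6 + n))/(n + 3) = (n + sqrt(6 + n))/(3 + n))
509/(7 + K(-1/6 + 3/(-3))*(-12)) = 509/(7 + (((-1/6 + 3/(-3)) + sqrt(6 + (-1/6 + 3/(-3))))/(3 + (-1/6 + 3/(-3))))*(-12)) = 509/(7 + (((-1*1/6 + 3*(-1/3)) + sqrt(6 + (-1*1/6 + 3*(-1/3))))/(3 + (-1*1/6 + 3*(-1/3))))*(-12)) = 509/(7 + (((-1/6 - 1) + sqrt(6 + (-1/6 - 1)))/(3 + (-1/6 - 1)))*(-12)) = 509/(7 + ((-7/6 + sqrt(6 - 7/6))/(3 - 7/6))*(-12)) = 509/(7 + ((-7/6 + sqrt(29/6))/(11/6))*(-12)) = 509/(7 + (6*(-7/6 + sqrt(174)/6)/11)*(-12)) = 509/(7 + (-7/11 + sqrt(174)/11)*(-12)) = 509/(7 + (84/11 - 12*sqrt(174)/11)) = 509/(161/11 - 12*sqrt(174)/11)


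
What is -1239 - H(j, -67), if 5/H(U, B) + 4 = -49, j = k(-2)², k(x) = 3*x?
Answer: -65662/53 ≈ -1238.9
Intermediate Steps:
j = 36 (j = (3*(-2))² = (-6)² = 36)
H(U, B) = -5/53 (H(U, B) = 5/(-4 - 49) = 5/(-53) = 5*(-1/53) = -5/53)
-1239 - H(j, -67) = -1239 - 1*(-5/53) = -1239 + 5/53 = -65662/53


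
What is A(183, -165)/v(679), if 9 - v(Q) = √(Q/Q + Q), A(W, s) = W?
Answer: -1647/599 - 366*√170/599 ≈ -10.716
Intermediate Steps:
v(Q) = 9 - √(1 + Q) (v(Q) = 9 - √(Q/Q + Q) = 9 - √(1 + Q))
A(183, -165)/v(679) = 183/(9 - √(1 + 679)) = 183/(9 - √680) = 183/(9 - 2*√170)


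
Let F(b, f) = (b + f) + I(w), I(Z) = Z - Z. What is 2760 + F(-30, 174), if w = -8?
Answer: 2904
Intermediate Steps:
I(Z) = 0
F(b, f) = b + f (F(b, f) = (b + f) + 0 = b + f)
2760 + F(-30, 174) = 2760 + (-30 + 174) = 2760 + 144 = 2904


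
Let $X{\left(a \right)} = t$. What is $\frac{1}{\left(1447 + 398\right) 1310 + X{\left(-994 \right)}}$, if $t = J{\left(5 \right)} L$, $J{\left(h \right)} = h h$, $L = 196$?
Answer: $\frac{1}{2421850} \approx 4.1291 \cdot 10^{-7}$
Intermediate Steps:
$J{\left(h \right)} = h^{2}$
$t = 4900$ ($t = 5^{2} \cdot 196 = 25 \cdot 196 = 4900$)
$X{\left(a \right)} = 4900$
$\frac{1}{\left(1447 + 398\right) 1310 + X{\left(-994 \right)}} = \frac{1}{\left(1447 + 398\right) 1310 + 4900} = \frac{1}{1845 \cdot 1310 + 4900} = \frac{1}{2416950 + 4900} = \frac{1}{2421850}$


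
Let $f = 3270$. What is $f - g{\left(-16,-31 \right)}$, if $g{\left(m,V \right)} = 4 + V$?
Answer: $3297$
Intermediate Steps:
$f - g{\left(-16,-31 \right)} = 3270 - \left(4 - 31\right) = 3270 - -27 = 3270 + 27 = 3297$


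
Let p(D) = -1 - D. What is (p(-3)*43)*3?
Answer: 258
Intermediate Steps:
(p(-3)*43)*3 = ((-1 - 1*(-3))*43)*3 = ((-1 + 3)*43)*3 = (2*43)*3 = 86*3 = 258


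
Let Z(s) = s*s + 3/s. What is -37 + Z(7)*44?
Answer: 14965/7 ≈ 2137.9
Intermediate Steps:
Z(s) = s² + 3/s
-37 + Z(7)*44 = -37 + ((3 + 7³)/7)*44 = -37 + ((3 + 343)/7)*44 = -37 + ((⅐)*346)*44 = -37 + (346/7)*44 = -37 + 15224/7 = 14965/7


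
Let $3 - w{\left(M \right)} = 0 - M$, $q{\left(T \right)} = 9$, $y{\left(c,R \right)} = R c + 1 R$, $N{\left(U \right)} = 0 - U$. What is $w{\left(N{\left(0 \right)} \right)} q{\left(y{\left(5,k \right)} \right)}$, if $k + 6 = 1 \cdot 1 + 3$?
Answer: $27$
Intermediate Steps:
$N{\left(U \right)} = - U$
$k = -2$ ($k = -6 + \left(1 \cdot 1 + 3\right) = -6 + \left(1 + 3\right) = -6 + 4 = -2$)
$y{\left(c,R \right)} = R + R c$ ($y{\left(c,R \right)} = R c + R = R + R c$)
$w{\left(M \right)} = 3 + M$ ($w{\left(M \right)} = 3 - \left(0 - M\right) = 3 - - M = 3 + M$)
$w{\left(N{\left(0 \right)} \right)} q{\left(y{\left(5,k \right)} \right)} = \left(3 - 0\right) 9 = \left(3 + 0\right) 9 = 3 \cdot 9 = 27$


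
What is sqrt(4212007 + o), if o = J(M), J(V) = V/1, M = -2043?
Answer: 2*sqrt(1052491) ≈ 2051.8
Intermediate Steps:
J(V) = V (J(V) = V*1 = V)
o = -2043
sqrt(4212007 + o) = sqrt(4212007 - 2043) = sqrt(4209964) = 2*sqrt(1052491)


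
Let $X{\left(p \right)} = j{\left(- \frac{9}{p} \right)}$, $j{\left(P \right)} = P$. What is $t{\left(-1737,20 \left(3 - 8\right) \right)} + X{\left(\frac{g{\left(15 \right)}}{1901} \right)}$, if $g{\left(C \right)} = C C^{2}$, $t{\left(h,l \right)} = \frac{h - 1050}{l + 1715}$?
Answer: $- \frac{823048}{121125} \approx -6.795$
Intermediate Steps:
$t{\left(h,l \right)} = \frac{-1050 + h}{1715 + l}$
$g{\left(C \right)} = C^{3}$
$X{\left(p \right)} = - \frac{9}{p}$
$t{\left(-1737,20 \left(3 - 8\right) \right)} + X{\left(\frac{g{\left(15 \right)}}{1901} \right)} = \frac{-1050 - 1737}{1715 + 20 \left(3 - 8\right)} - \frac{9}{15^{3} \cdot \frac{1}{1901}} = \frac{1}{1715 + 20 \left(-5\right)} \left(-2787\right) - \frac{9}{3375 \cdot \frac{1}{1901}} = \frac{1}{1715 - 100} \left(-2787\right) - \frac{9}{\frac{3375}{1901}} = \frac{1}{1615} \left(-2787\right) - \frac{1901}{375} = - \frac{2787}{1615} - \frac{1901}{375} = - \frac{823048}{121125}$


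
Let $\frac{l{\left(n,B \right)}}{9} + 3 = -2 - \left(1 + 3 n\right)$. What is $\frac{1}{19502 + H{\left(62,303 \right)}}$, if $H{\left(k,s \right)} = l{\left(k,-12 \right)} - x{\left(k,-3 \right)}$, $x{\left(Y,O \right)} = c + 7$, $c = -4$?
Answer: $\frac{1}{17771} \approx 5.6271 \cdot 10^{-5}$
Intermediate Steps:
$l{\left(n,B \right)} = -54 - 27 n$ ($l{\left(n,B \right)} = -27 + 9 \left(-2 - \left(1 + 3 n\right)\right) = -27 + 9 \left(-3 - 3 n\right) = -27 - \left(27 + 27 n\right) = -54 - 27 n$)
$x{\left(Y,O \right)} = 3$ ($x{\left(Y,O \right)} = -4 + 7 = 3$)
$H{\left(k,s \right)} = -57 - 27 k$ ($H{\left(k,s \right)} = \left(-54 - 27 k\right) - 3 = -57 - 27 k$)
$\frac{1}{19502 + H{\left(62,303 \right)}} = \frac{1}{19502 - 1731} = \frac{1}{17771}$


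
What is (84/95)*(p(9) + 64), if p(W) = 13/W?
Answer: 868/15 ≈ 57.867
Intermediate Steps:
(84/95)*(p(9) + 64) = (84/95)*(13/9 + 64) = (84*(1/95))*(13*(⅑) + 64) = 84*(13/9 + 64)/95 = (84/95)*(589/9) = 868/15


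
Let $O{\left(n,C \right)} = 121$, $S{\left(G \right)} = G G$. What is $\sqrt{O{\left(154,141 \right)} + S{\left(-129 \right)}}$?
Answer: $17 \sqrt{58} \approx 129.47$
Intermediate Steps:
$S{\left(G \right)} = G^{2}$
$\sqrt{O{\left(154,141 \right)} + S{\left(-129 \right)}} = \sqrt{121 + \left(-129\right)^{2}} = \sqrt{121 + 16641} = \sqrt{16762} = 17 \sqrt{58}$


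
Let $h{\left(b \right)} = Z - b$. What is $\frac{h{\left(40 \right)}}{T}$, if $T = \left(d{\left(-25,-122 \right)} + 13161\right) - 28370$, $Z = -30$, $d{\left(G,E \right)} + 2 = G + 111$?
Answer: $\frac{14}{3025} \approx 0.0046281$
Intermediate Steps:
$d{\left(G,E \right)} = 109 + G$ ($d{\left(G,E \right)} = -2 + \left(G + 111\right) = -2 + \left(111 + G\right) = 109 + G$)
$h{\left(b \right)} = -30 - b$
$T = -15125$ ($T = \left(\left(109 - 25\right) + 13161\right) - 28370 = \left(84 + 13161\right) - 28370 = 13245 - 28370 = -15125$)
$\frac{h{\left(40 \right)}}{T} = \frac{-30 - 40}{-15125} = \left(-30 - 40\right) \left(- \frac{1}{15125}\right) = \left(-70\right) \left(- \frac{1}{15125}\right) = \frac{14}{3025}$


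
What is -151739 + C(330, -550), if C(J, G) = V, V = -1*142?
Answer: -151881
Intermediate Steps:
V = -142
C(J, G) = -142
-151739 + C(330, -550) = -151739 - 142 = -151881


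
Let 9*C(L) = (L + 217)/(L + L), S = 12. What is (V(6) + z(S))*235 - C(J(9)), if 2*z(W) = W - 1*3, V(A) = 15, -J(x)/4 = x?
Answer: 2969641/648 ≈ 4582.8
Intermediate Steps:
J(x) = -4*x
z(W) = -3/2 + W/2 (z(W) = (W - 1*3)/2 = (W - 3)/2 = (-3 + W)/2 = -3/2 + W/2)
C(L) = (217 + L)/(18*L) (C(L) = ((L + 217)/(L + L))/9 = ((217 + L)/((2*L)))/9 = ((217 + L)*(1/(2*L)))/9 = ((217 + L)/(2*L))/9 = (217 + L)/(18*L))
(V(6) + z(S))*235 - C(J(9)) = (15 + (-3/2 + (1/2)*12))*235 - (217 - 4*9)/(18*((-4*9))) = (15 + (-3/2 + 6))*235 - (217 - 36)/(18*(-36)) = (15 + 9/2)*235 - (-1)*181/(18*36) = (39/2)*235 - 1*(-181/648) = 9165/2 + 181/648 = 2969641/648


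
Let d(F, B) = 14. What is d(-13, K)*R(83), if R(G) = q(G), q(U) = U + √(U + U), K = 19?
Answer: 1162 + 14*√166 ≈ 1342.4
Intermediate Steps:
q(U) = U + √2*√U (q(U) = U + √(2*U) = U + √2*√U)
R(G) = G + √2*√G
d(-13, K)*R(83) = 14*(83 + √2*√83) = 14*(83 + √166) = 1162 + 14*√166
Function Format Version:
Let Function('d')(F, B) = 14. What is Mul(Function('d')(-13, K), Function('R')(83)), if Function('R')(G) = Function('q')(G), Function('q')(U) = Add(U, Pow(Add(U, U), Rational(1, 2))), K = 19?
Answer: Add(1162, Mul(14, Pow(166, Rational(1, 2)))) ≈ 1342.4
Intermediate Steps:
Function('q')(U) = Add(U, Mul(Pow(2, Rational(1, 2)), Pow(U, Rational(1, 2)))) (Function('q')(U) = Add(U, Pow(Mul(2, U), Rational(1, 2))) = Add(U, Mul(Pow(2, Rational(1, 2)), Pow(U, Rational(1, 2)))))
Function('R')(G) = Add(G, Mul(Pow(2, Rational(1, 2)), Pow(G, Rational(1, 2))))
Mul(Function('d')(-13, K), Function('R')(83)) = Mul(14, Add(83, Mul(Pow(2, Rational(1, 2)), Pow(83, Rational(1, 2))))) = Mul(14, Add(83, Pow(166, Rational(1, 2)))) = Add(1162, Mul(14, Pow(166, Rational(1, 2))))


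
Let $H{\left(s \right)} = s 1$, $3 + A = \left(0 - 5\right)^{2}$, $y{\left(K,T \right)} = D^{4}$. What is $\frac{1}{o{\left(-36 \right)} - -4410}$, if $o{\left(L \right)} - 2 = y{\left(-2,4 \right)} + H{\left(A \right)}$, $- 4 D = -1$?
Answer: $\frac{256}{1135105} \approx 0.00022553$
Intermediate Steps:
$D = \frac{1}{4}$ ($D = \left(- \frac{1}{4}\right) \left(-1\right) = \frac{1}{4} \approx 0.25$)
$y{\left(K,T \right)} = \frac{1}{256}$ ($y{\left(K,T \right)} = \left(\frac{1}{4}\right)^{4} = \frac{1}{256}$)
$A = 22$ ($A = -3 + \left(0 - 5\right)^{2} = -3 + \left(-5\right)^{2} = -3 + 25 = 22$)
$H{\left(s \right)} = s$
$o{\left(L \right)} = \frac{6145}{256}$ ($o{\left(L \right)} = 2 + \left(\frac{1}{256} + 22\right) = 2 + \frac{5633}{256} = \frac{6145}{256}$)
$\frac{1}{o{\left(-36 \right)} - -4410} = \frac{1}{\frac{6145}{256} - -4410} = \frac{1}{\frac{6145}{256} + 4410} = \frac{1}{\frac{1135105}{256}} = \frac{256}{1135105}$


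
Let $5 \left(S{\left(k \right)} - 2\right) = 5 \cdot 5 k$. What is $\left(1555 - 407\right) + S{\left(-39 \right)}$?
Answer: $955$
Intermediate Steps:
$S{\left(k \right)} = 2 + 5 k$ ($S{\left(k \right)} = 2 + \frac{5 \cdot 5 k}{5} = 2 + \frac{25 k}{5} = 2 + 5 k$)
$\left(1555 - 407\right) + S{\left(-39 \right)} = \left(1555 - 407\right) + \left(2 + 5 \left(-39\right)\right) = 1148 + \left(2 - 195\right) = 1148 - 193 = 955$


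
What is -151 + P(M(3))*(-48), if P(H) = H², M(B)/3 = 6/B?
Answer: -1879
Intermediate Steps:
M(B) = 18/B (M(B) = 3*(6/B) = 18/B)
-151 + P(M(3))*(-48) = -151 + (18/3)²*(-48) = -151 + (18*(⅓))²*(-48) = -151 + 6²*(-48) = -151 + 36*(-48) = -151 - 1728 = -1879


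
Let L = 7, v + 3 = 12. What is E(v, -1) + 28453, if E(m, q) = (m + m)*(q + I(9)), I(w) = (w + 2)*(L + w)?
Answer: 31603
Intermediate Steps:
v = 9 (v = -3 + 12 = 9)
I(w) = (2 + w)*(7 + w) (I(w) = (w + 2)*(7 + w) = (2 + w)*(7 + w))
E(m, q) = 2*m*(176 + q) (E(m, q) = (m + m)*(q + (14 + 9**2 + 9*9)) = (2*m)*(q + (14 + 81 + 81)) = (2*m)*(q + 176) = (2*m)*(176 + q) = 2*m*(176 + q))
E(v, -1) + 28453 = 2*9*(176 - 1) + 28453 = 2*9*175 + 28453 = 3150 + 28453 = 31603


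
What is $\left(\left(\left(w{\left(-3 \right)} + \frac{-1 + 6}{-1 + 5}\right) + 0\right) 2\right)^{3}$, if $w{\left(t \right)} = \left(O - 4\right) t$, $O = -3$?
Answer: $\frac{704969}{8} \approx 88121.0$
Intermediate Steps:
$w{\left(t \right)} = - 7 t$ ($w{\left(t \right)} = \left(-3 - 4\right) t = - 7 t$)
$\left(\left(\left(w{\left(-3 \right)} + \frac{-1 + 6}{-1 + 5}\right) + 0\right) 2\right)^{3} = \left(\left(\left(\left(-7\right) \left(-3\right) + \frac{-1 + 6}{-1 + 5}\right) + 0\right) 2\right)^{3} = \left(\left(\left(21 + \frac{5}{4}\right) + 0\right) 2\right)^{3} = \left(\left(\frac{89}{4} + 0\right) 2\right)^{3} = \left(\frac{89}{4} \cdot 2\right)^{3} = \left(\frac{89}{2}\right)^{3} = \frac{704969}{8}$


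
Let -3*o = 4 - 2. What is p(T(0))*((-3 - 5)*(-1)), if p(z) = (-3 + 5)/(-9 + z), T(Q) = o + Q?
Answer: -48/29 ≈ -1.6552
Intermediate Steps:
o = -2/3 (o = -(4 - 2)/3 = -1/3*2 = -2/3 ≈ -0.66667)
T(Q) = -2/3 + Q
p(z) = 2/(-9 + z)
p(T(0))*((-3 - 5)*(-1)) = (2/(-9 + (-2/3 + 0)))*((-3 - 5)*(-1)) = (2/(-9 - 2/3))*(-8*(-1)) = (2/(-29/3))*8 = (2*(-3/29))*8 = -6/29*8 = -48/29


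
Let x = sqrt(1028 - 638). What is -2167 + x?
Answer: -2167 + sqrt(390) ≈ -2147.3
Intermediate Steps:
x = sqrt(390) ≈ 19.748
-2167 + x = -2167 + sqrt(390)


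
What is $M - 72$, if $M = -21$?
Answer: $-93$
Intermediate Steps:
$M - 72 = -21 - 72 = -93$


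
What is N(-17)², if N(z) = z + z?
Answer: 1156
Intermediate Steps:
N(z) = 2*z
N(-17)² = (2*(-17))² = (-34)² = 1156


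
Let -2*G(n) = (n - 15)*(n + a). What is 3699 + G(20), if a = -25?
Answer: 7423/2 ≈ 3711.5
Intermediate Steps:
G(n) = -(-25 + n)*(-15 + n)/2 (G(n) = -(n - 15)*(n - 25)/2 = -(-15 + n)*(-25 + n)/2 = -(-25 + n)*(-15 + n)/2)
3699 + G(20) = 3699 + (-375/2 + 20*20 - 1/2*20**2) = 3699 + (-375/2 + 400 - 1/2*400) = 3699 + (-375/2 + 400 - 200) = 3699 + 25/2 = 7423/2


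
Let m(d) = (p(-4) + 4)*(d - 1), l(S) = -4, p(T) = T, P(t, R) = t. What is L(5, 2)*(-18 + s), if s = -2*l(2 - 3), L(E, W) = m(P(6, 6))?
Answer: 0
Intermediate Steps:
m(d) = 0 (m(d) = (-4 + 4)*(d - 1) = 0*(-1 + d) = 0)
L(E, W) = 0
s = 8 (s = -2*(-4) = 8)
L(5, 2)*(-18 + s) = 0*(-18 + 8) = 0*(-10) = 0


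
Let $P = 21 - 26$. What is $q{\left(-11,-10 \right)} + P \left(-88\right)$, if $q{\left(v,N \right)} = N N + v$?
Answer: $529$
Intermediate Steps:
$q{\left(v,N \right)} = v + N^{2}$ ($q{\left(v,N \right)} = N^{2} + v = v + N^{2}$)
$P = -5$ ($P = 21 - 26 = -5$)
$q{\left(-11,-10 \right)} + P \left(-88\right) = \left(-11 + \left(-10\right)^{2}\right) - -440 = \left(-11 + 100\right) + 440 = 89 + 440 = 529$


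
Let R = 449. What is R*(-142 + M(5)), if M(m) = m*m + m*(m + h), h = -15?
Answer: -74983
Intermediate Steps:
M(m) = m² + m*(-15 + m) (M(m) = m*m + m*(m - 15) = m² + m*(-15 + m))
R*(-142 + M(5)) = 449*(-142 + 5*(-15 + 2*5)) = 449*(-142 + 5*(-15 + 10)) = 449*(-142 + 5*(-5)) = 449*(-142 - 25) = 449*(-167) = -74983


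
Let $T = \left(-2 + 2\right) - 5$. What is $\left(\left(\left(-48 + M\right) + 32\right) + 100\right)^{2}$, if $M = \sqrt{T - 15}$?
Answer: $7036 + 336 i \sqrt{5} \approx 7036.0 + 751.32 i$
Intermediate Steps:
$T = -5$ ($T = 0 - 5 = -5$)
$M = 2 i \sqrt{5}$ ($M = \sqrt{-5 - 15} = \sqrt{-20} = 2 i \sqrt{5} \approx 4.4721 i$)
$\left(\left(\left(-48 + M\right) + 32\right) + 100\right)^{2} = \left(\left(\left(-48 + 2 i \sqrt{5}\right) + 32\right) + 100\right)^{2} = \left(\left(-16 + 2 i \sqrt{5}\right) + 100\right)^{2} = \left(84 + 2 i \sqrt{5}\right)^{2}$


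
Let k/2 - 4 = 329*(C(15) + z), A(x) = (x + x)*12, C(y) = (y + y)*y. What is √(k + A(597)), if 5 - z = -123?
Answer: 2*√98665 ≈ 628.22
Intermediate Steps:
C(y) = 2*y² (C(y) = (2*y)*y = 2*y²)
z = 128 (z = 5 - 1*(-123) = 5 + 123 = 128)
A(x) = 24*x (A(x) = (2*x)*12 = 24*x)
k = 380332 (k = 8 + 2*(329*(2*15² + 128)) = 8 + 2*(329*(2*225 + 128)) = 8 + 2*(329*(450 + 128)) = 8 + 2*(329*578) = 8 + 2*190162 = 8 + 380324 = 380332)
√(k + A(597)) = √(380332 + 24*597) = √(380332 + 14328) = √394660 = 2*√98665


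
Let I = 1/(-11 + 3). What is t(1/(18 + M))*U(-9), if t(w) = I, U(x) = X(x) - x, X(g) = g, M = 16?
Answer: 0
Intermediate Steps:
I = -⅛ (I = 1/(-8) = -⅛ ≈ -0.12500)
U(x) = 0 (U(x) = x - x = 0)
t(w) = -⅛
t(1/(18 + M))*U(-9) = -⅛*0 = 0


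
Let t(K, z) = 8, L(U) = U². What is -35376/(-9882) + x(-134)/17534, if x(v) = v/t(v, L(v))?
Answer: 413411507/115513992 ≈ 3.5789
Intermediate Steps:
x(v) = v/8
-35376/(-9882) + x(-134)/17534 = -35376/(-9882) + ((⅛)*(-134))/17534 = -35376*(-1/9882) - 67/4*1/17534 = 5896/1647 - 67/70136 = 413411507/115513992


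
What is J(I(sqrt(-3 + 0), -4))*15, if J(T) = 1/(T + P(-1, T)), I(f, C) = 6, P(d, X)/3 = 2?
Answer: 5/4 ≈ 1.2500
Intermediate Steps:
P(d, X) = 6 (P(d, X) = 3*2 = 6)
J(T) = 1/(6 + T) (J(T) = 1/(T + 6) = 1/(6 + T))
J(I(sqrt(-3 + 0), -4))*15 = 15/(6 + 6) = 15/12 = (1/12)*15 = 5/4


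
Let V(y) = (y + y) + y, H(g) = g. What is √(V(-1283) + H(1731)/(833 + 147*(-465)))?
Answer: 3*I*√39792645178/9646 ≈ 62.041*I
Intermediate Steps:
V(y) = 3*y (V(y) = 2*y + y = 3*y)
√(V(-1283) + H(1731)/(833 + 147*(-465))) = √(3*(-1283) + 1731/(833 + 147*(-465))) = √(-3849 + 1731/(833 - 68355)) = √(-3849 + 1731/(-67522)) = √(-3849 + 1731*(-1/67522)) = √(-3849 - 1731/67522) = √(-259893909/67522) = 3*I*√39792645178/9646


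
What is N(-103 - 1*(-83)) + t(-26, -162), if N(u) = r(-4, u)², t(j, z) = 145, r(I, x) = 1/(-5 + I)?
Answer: 11746/81 ≈ 145.01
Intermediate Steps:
N(u) = 1/81 (N(u) = (1/(-5 - 4))² = (1/(-9))² = (-⅑)² = 1/81)
N(-103 - 1*(-83)) + t(-26, -162) = 1/81 + 145 = 11746/81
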